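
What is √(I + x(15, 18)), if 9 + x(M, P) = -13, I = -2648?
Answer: I*√2670 ≈ 51.672*I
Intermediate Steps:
x(M, P) = -22 (x(M, P) = -9 - 13 = -22)
√(I + x(15, 18)) = √(-2648 - 22) = √(-2670) = I*√2670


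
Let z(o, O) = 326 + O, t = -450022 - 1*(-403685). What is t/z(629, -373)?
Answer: 46337/47 ≈ 985.89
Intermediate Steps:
t = -46337 (t = -450022 + 403685 = -46337)
t/z(629, -373) = -46337/(326 - 373) = -46337/(-47) = -46337*(-1/47) = 46337/47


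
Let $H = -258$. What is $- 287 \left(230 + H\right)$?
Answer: $8036$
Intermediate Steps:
$- 287 \left(230 + H\right) = - 287 \left(230 - 258\right) = \left(-287\right) \left(-28\right) = 8036$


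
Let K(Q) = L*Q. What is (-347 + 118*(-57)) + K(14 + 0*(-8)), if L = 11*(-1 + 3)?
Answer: -6765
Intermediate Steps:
L = 22 (L = 11*2 = 22)
K(Q) = 22*Q
(-347 + 118*(-57)) + K(14 + 0*(-8)) = (-347 + 118*(-57)) + 22*(14 + 0*(-8)) = (-347 - 6726) + 22*(14 + 0) = -7073 + 22*14 = -7073 + 308 = -6765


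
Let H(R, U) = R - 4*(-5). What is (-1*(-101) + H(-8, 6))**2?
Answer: 12769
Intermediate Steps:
H(R, U) = 20 + R (H(R, U) = R + 20 = 20 + R)
(-1*(-101) + H(-8, 6))**2 = (-1*(-101) + (20 - 8))**2 = (101 + 12)**2 = 113**2 = 12769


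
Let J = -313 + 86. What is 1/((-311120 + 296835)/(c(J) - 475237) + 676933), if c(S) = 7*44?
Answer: 474929/321495127042 ≈ 1.4773e-6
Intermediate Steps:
J = -227
c(S) = 308
1/((-311120 + 296835)/(c(J) - 475237) + 676933) = 1/((-311120 + 296835)/(308 - 475237) + 676933) = 1/(-14285/(-474929) + 676933) = 1/(-14285*(-1/474929) + 676933) = 1/(14285/474929 + 676933) = 1/(321495127042/474929) = 474929/321495127042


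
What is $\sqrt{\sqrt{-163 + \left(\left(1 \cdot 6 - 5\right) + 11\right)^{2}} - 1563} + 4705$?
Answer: $4705 + \sqrt{-1563 + i \sqrt{19}} \approx 4705.1 + 39.535 i$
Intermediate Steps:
$\sqrt{\sqrt{-163 + \left(\left(1 \cdot 6 - 5\right) + 11\right)^{2}} - 1563} + 4705 = \sqrt{\sqrt{-163 + \left(\left(6 - 5\right) + 11\right)^{2}} - 1563} + 4705 = \sqrt{\sqrt{-163 + \left(1 + 11\right)^{2}} - 1563} + 4705 = \sqrt{\sqrt{-163 + 12^{2}} - 1563} + 4705 = \sqrt{\sqrt{-163 + 144} - 1563} + 4705 = \sqrt{\sqrt{-19} - 1563} + 4705 = \sqrt{i \sqrt{19} - 1563} + 4705 = \sqrt{-1563 + i \sqrt{19}} + 4705 = 4705 + \sqrt{-1563 + i \sqrt{19}}$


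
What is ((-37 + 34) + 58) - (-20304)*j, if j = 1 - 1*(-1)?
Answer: 40663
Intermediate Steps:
j = 2 (j = 1 + 1 = 2)
((-37 + 34) + 58) - (-20304)*j = ((-37 + 34) + 58) - (-20304)*2 = (-3 + 58) - 376*(-108) = 55 + 40608 = 40663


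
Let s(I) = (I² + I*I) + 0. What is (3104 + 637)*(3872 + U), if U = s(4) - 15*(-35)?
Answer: 16568889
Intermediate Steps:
s(I) = 2*I² (s(I) = (I² + I²) + 0 = 2*I² + 0 = 2*I²)
U = 557 (U = 2*4² - 15*(-35) = 2*16 + 525 = 32 + 525 = 557)
(3104 + 637)*(3872 + U) = (3104 + 637)*(3872 + 557) = 3741*4429 = 16568889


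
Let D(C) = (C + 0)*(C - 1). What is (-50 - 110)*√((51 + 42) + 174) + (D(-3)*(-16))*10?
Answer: -1920 - 160*√267 ≈ -4534.4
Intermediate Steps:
D(C) = C*(-1 + C)
(-50 - 110)*√((51 + 42) + 174) + (D(-3)*(-16))*10 = (-50 - 110)*√((51 + 42) + 174) + (-3*(-1 - 3)*(-16))*10 = -160*√(93 + 174) + (-3*(-4)*(-16))*10 = -160*√267 + (12*(-16))*10 = -160*√267 - 192*10 = -160*√267 - 1920 = -1920 - 160*√267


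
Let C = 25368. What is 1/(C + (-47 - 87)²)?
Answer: 1/43324 ≈ 2.3082e-5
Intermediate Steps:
1/(C + (-47 - 87)²) = 1/(25368 + (-47 - 87)²) = 1/(25368 + (-134)²) = 1/(25368 + 17956) = 1/43324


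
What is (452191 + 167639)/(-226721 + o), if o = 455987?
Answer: 34435/12737 ≈ 2.7035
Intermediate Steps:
(452191 + 167639)/(-226721 + o) = (452191 + 167639)/(-226721 + 455987) = 619830/229266 = 619830*(1/229266) = 34435/12737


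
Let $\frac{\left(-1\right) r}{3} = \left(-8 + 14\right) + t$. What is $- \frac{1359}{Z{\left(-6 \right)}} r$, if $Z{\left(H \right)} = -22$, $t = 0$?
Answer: $- \frac{12231}{11} \approx -1111.9$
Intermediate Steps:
$r = -18$ ($r = - 3 \left(\left(-8 + 14\right) + 0\right) = - 3 \left(6 + 0\right) = \left(-3\right) 6 = -18$)
$- \frac{1359}{Z{\left(-6 \right)}} r = - \frac{1359}{-22} \left(-18\right) = \left(-1359\right) \left(- \frac{1}{22}\right) \left(-18\right) = \frac{1359}{22} \left(-18\right) = - \frac{12231}{11}$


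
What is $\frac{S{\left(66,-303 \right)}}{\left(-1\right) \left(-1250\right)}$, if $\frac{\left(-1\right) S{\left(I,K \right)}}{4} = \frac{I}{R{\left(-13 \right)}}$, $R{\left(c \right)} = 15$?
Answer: $- \frac{44}{3125} \approx -0.01408$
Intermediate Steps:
$S{\left(I,K \right)} = - \frac{4 I}{15}$ ($S{\left(I,K \right)} = - 4 \frac{I}{15} = - \frac{4 I}{15}$)
$\frac{S{\left(66,-303 \right)}}{\left(-1\right) \left(-1250\right)} = \frac{\left(- \frac{4}{15}\right) 66}{\left(-1\right) \left(-1250\right)} = - \frac{88}{5 \cdot 1250} = \left(- \frac{88}{5}\right) \frac{1}{1250} = - \frac{44}{3125}$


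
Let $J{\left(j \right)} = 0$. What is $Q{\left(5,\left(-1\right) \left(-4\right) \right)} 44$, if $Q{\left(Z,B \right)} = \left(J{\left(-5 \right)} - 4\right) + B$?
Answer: $0$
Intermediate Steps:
$Q{\left(Z,B \right)} = -4 + B$ ($Q{\left(Z,B \right)} = \left(0 - 4\right) + B = -4 + B$)
$Q{\left(5,\left(-1\right) \left(-4\right) \right)} 44 = \left(-4 - -4\right) 44 = \left(-4 + 4\right) 44 = 0 \cdot 44 = 0$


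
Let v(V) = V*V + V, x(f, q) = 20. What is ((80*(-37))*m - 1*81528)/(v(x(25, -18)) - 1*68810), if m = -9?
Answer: 27444/34195 ≈ 0.80257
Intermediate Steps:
v(V) = V + V² (v(V) = V² + V = V + V²)
((80*(-37))*m - 1*81528)/(v(x(25, -18)) - 1*68810) = ((80*(-37))*(-9) - 1*81528)/(20*(1 + 20) - 1*68810) = (-2960*(-9) - 81528)/(20*21 - 68810) = (26640 - 81528)/(420 - 68810) = -54888/(-68390) = -54888*(-1/68390) = 27444/34195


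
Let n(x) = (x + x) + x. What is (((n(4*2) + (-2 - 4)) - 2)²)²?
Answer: 65536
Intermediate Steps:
n(x) = 3*x (n(x) = 2*x + x = 3*x)
(((n(4*2) + (-2 - 4)) - 2)²)² = (((3*(4*2) + (-2 - 4)) - 2)²)² = (((3*8 - 6) - 2)²)² = (((24 - 6) - 2)²)² = ((18 - 2)²)² = (16²)² = 256² = 65536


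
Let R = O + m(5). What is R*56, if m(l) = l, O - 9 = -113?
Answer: -5544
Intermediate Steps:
O = -104 (O = 9 - 113 = -104)
R = -99 (R = -104 + 5 = -99)
R*56 = -99*56 = -5544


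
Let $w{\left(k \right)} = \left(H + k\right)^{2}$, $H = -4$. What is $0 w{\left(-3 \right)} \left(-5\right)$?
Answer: $0$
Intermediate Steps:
$w{\left(k \right)} = \left(-4 + k\right)^{2}$
$0 w{\left(-3 \right)} \left(-5\right) = 0 \left(-4 - 3\right)^{2} \left(-5\right) = 0 \left(-7\right)^{2} \left(-5\right) = 0 \cdot 49 \left(-5\right) = 0 \left(-5\right) = 0$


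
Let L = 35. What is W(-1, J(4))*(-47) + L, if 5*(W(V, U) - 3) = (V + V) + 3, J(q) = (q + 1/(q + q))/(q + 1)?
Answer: -577/5 ≈ -115.40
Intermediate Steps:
J(q) = (q + 1/(2*q))/(1 + q)
W(V, U) = 18/5 + 2*V/5 (W(V, U) = 3 + ((V + V) + 3)/5 = 3 + (2*V + 3)/5 = 3 + (3 + 2*V)/5 = 3 + (⅗ + 2*V/5) = 18/5 + 2*V/5)
W(-1, J(4))*(-47) + L = (18/5 + (⅖)*(-1))*(-47) + 35 = (18/5 - ⅖)*(-47) + 35 = (16/5)*(-47) + 35 = -752/5 + 35 = -577/5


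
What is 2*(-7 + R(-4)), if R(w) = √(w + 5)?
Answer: -12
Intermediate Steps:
R(w) = √(5 + w)
2*(-7 + R(-4)) = 2*(-7 + √(5 - 4)) = 2*(-7 + √1) = 2*(-7 + 1) = 2*(-6) = -12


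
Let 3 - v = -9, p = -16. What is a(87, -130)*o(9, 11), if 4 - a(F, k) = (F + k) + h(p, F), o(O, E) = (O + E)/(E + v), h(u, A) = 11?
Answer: 720/23 ≈ 31.304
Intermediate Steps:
v = 12 (v = 3 - 1*(-9) = 3 + 9 = 12)
o(O, E) = (E + O)/(12 + E) (o(O, E) = (O + E)/(E + 12) = (E + O)/(12 + E))
a(F, k) = -7 - F - k (a(F, k) = 4 - ((F + k) + 11) = 4 - (11 + F + k) = 4 + (-11 - F - k) = -7 - F - k)
a(87, -130)*o(9, 11) = (-7 - 1*87 - 1*(-130))*((11 + 9)/(12 + 11)) = (-7 - 87 + 130)*(20/23) = 36*((1/23)*20) = 36*(20/23) = 720/23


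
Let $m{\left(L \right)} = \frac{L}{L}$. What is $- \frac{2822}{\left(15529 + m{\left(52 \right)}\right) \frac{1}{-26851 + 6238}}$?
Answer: $\frac{29084943}{7765} \approx 3745.6$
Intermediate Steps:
$m{\left(L \right)} = 1$
$- \frac{2822}{\left(15529 + m{\left(52 \right)}\right) \frac{1}{-26851 + 6238}} = - \frac{2822}{\left(15529 + 1\right) \frac{1}{-26851 + 6238}} = - \frac{2822}{15530 \frac{1}{-20613}} = - \frac{2822}{15530 \left(- \frac{1}{20613}\right)} = - \frac{2822}{- \frac{15530}{20613}} = \left(-2822\right) \left(- \frac{20613}{15530}\right) = \frac{29084943}{7765}$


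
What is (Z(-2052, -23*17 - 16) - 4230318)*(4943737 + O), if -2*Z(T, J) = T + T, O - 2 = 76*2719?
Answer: -21777189325878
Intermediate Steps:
O = 206646 (O = 2 + 76*2719 = 2 + 206644 = 206646)
Z(T, J) = -T (Z(T, J) = -(T + T)/2 = -T)
(Z(-2052, -23*17 - 16) - 4230318)*(4943737 + O) = (-1*(-2052) - 4230318)*(4943737 + 206646) = (2052 - 4230318)*5150383 = -4228266*5150383 = -21777189325878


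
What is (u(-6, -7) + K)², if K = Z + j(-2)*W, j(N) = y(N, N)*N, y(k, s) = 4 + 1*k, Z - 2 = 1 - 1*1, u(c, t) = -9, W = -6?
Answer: 289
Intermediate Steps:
Z = 2 (Z = 2 + (1 - 1*1) = 2 + (1 - 1) = 2 + 0 = 2)
y(k, s) = 4 + k
j(N) = N*(4 + N) (j(N) = (4 + N)*N = N*(4 + N))
K = 26 (K = 2 - 2*(4 - 2)*(-6) = 2 - 2*2*(-6) = 2 - 4*(-6) = 2 + 24 = 26)
(u(-6, -7) + K)² = (-9 + 26)² = 17² = 289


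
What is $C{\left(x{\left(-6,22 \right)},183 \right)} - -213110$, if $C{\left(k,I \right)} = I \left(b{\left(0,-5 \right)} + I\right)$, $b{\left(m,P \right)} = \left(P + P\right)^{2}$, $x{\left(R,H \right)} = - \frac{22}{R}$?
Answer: $264899$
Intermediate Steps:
$b{\left(m,P \right)} = 4 P^{2}$ ($b{\left(m,P \right)} = \left(2 P\right)^{2} = 4 P^{2}$)
$C{\left(k,I \right)} = I \left(100 + I\right)$ ($C{\left(k,I \right)} = I \left(4 \left(-5\right)^{2} + I\right) = I \left(4 \cdot 25 + I\right) = I \left(100 + I\right)$)
$C{\left(x{\left(-6,22 \right)},183 \right)} - -213110 = 183 \left(100 + 183\right) - -213110 = 183 \cdot 283 + 213110 = 51789 + 213110 = 264899$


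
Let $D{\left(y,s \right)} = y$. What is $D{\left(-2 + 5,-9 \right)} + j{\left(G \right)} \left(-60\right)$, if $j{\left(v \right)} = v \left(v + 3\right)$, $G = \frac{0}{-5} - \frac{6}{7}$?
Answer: $\frac{5547}{49} \approx 113.2$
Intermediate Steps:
$G = - \frac{6}{7}$ ($G = 0 \left(- \frac{1}{5}\right) - \frac{6}{7} = 0 - \frac{6}{7} = - \frac{6}{7} \approx -0.85714$)
$j{\left(v \right)} = v \left(3 + v\right)$
$D{\left(-2 + 5,-9 \right)} + j{\left(G \right)} \left(-60\right) = \left(-2 + 5\right) + - \frac{6 \left(3 - \frac{6}{7}\right)}{7} \left(-60\right) = 3 + \left(- \frac{6}{7}\right) \frac{15}{7} \left(-60\right) = 3 - - \frac{5400}{49} = 3 + \frac{5400}{49} = \frac{5547}{49}$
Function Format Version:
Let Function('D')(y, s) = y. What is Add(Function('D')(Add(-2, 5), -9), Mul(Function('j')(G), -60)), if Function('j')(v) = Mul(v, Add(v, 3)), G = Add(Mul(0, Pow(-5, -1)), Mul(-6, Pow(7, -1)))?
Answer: Rational(5547, 49) ≈ 113.20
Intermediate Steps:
G = Rational(-6, 7) (G = Add(Mul(0, Rational(-1, 5)), Mul(-6, Rational(1, 7))) = Add(0, Rational(-6, 7)) = Rational(-6, 7) ≈ -0.85714)
Function('j')(v) = Mul(v, Add(3, v))
Add(Function('D')(Add(-2, 5), -9), Mul(Function('j')(G), -60)) = Add(Add(-2, 5), Mul(Mul(Rational(-6, 7), Add(3, Rational(-6, 7))), -60)) = Add(3, Mul(Mul(Rational(-6, 7), Rational(15, 7)), -60)) = Add(3, Mul(Rational(-90, 49), -60)) = Add(3, Rational(5400, 49)) = Rational(5547, 49)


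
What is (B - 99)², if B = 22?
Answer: 5929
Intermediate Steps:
(B - 99)² = (22 - 99)² = (-77)² = 5929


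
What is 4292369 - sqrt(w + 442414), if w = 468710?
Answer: 4292369 - 6*sqrt(25309) ≈ 4.2914e+6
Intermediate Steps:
4292369 - sqrt(w + 442414) = 4292369 - sqrt(468710 + 442414) = 4292369 - sqrt(911124) = 4292369 - 6*sqrt(25309)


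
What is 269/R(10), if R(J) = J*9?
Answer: 269/90 ≈ 2.9889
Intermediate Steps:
R(J) = 9*J
269/R(10) = 269/((9*10)) = 269/90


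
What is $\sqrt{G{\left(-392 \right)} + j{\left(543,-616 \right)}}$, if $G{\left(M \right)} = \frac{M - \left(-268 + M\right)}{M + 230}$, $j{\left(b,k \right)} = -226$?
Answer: $\frac{2 i \sqrt{4610}}{9} \approx 15.088 i$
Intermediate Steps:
$G{\left(M \right)} = \frac{268}{230 + M}$
$\sqrt{G{\left(-392 \right)} + j{\left(543,-616 \right)}} = \sqrt{\frac{268}{230 - 392} - 226} = \sqrt{\frac{268}{-162} - 226} = \sqrt{268 \left(- \frac{1}{162}\right) - 226} = \sqrt{- \frac{134}{81} - 226} = \sqrt{- \frac{18440}{81}} = \frac{2 i \sqrt{4610}}{9}$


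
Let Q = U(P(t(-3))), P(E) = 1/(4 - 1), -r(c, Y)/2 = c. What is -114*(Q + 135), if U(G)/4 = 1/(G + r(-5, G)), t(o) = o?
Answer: -478458/31 ≈ -15434.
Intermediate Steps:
r(c, Y) = -2*c
P(E) = ⅓ (P(E) = 1/3 = ⅓)
U(G) = 4/(10 + G) (U(G) = 4/(G - 2*(-5)) = 4/(G + 10) = 4/(10 + G))
Q = 12/31 (Q = 4/(10 + ⅓) = 4/(31/3) = 4*(3/31) = 12/31 ≈ 0.38710)
-114*(Q + 135) = -114*(12/31 + 135) = -114*4197/31 = -478458/31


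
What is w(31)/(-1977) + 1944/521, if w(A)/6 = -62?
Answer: 1345700/343339 ≈ 3.9194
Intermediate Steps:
w(A) = -372 (w(A) = 6*(-62) = -372)
w(31)/(-1977) + 1944/521 = -372/(-1977) + 1944/521 = -372*(-1/1977) + 1944*(1/521) = 124/659 + 1944/521 = 1345700/343339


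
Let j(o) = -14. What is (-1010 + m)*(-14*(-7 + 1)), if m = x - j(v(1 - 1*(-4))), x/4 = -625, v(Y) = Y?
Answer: -293664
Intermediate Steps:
x = -2500 (x = 4*(-625) = -2500)
m = -2486 (m = -2500 - 1*(-14) = -2500 + 14 = -2486)
(-1010 + m)*(-14*(-7 + 1)) = (-1010 - 2486)*(-14*(-7 + 1)) = -(-48944)*(-6) = -3496*84 = -293664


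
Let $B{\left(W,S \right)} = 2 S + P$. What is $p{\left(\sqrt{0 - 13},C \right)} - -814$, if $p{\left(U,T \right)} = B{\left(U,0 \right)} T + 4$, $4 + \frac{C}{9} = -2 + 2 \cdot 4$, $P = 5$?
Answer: $908$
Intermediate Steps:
$B{\left(W,S \right)} = 5 + 2 S$ ($B{\left(W,S \right)} = 2 S + 5 = 5 + 2 S$)
$C = 18$ ($C = -36 + 9 \left(-2 + 2 \cdot 4\right) = -36 + 9 \left(-2 + 8\right) = -36 + 9 \cdot 6 = -36 + 54 = 18$)
$p{\left(U,T \right)} = 4 + 5 T$ ($p{\left(U,T \right)} = \left(5 + 2 \cdot 0\right) T + 4 = \left(5 + 0\right) T + 4 = 5 T + 4 = 4 + 5 T$)
$p{\left(\sqrt{0 - 13},C \right)} - -814 = \left(4 + 5 \cdot 18\right) - -814 = \left(4 + 90\right) + 814 = 94 + 814 = 908$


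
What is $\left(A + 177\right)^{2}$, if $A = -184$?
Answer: $49$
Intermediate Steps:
$\left(A + 177\right)^{2} = \left(-184 + 177\right)^{2} = \left(-7\right)^{2} = 49$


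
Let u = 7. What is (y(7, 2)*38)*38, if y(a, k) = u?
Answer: 10108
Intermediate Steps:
y(a, k) = 7
(y(7, 2)*38)*38 = (7*38)*38 = 266*38 = 10108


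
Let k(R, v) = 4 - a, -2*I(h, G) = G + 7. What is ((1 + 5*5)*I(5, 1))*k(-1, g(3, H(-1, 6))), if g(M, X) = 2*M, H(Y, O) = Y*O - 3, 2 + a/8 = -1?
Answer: -2912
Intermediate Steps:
a = -24 (a = -16 + 8*(-1) = -16 - 8 = -24)
H(Y, O) = -3 + O*Y (H(Y, O) = O*Y - 3 = -3 + O*Y)
I(h, G) = -7/2 - G/2 (I(h, G) = -(G + 7)/2 = -(7 + G)/2 = -7/2 - G/2)
k(R, v) = 28 (k(R, v) = 4 - 1*(-24) = 4 + 24 = 28)
((1 + 5*5)*I(5, 1))*k(-1, g(3, H(-1, 6))) = ((1 + 5*5)*(-7/2 - 1/2*1))*28 = ((1 + 25)*(-7/2 - 1/2))*28 = (26*(-4))*28 = -104*28 = -2912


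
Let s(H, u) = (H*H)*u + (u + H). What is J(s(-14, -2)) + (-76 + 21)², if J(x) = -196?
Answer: 2829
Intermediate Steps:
s(H, u) = H + u + u*H² (s(H, u) = H²*u + (H + u) = u*H² + (H + u) = H + u + u*H²)
J(s(-14, -2)) + (-76 + 21)² = -196 + (-76 + 21)² = -196 + (-55)² = -196 + 3025 = 2829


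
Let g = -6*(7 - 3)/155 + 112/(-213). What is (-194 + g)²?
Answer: 41311239373924/1089990225 ≈ 37901.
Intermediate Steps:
g = -22472/33015 (g = -6*4*(1/155) + 112*(-1/213) = -24*1/155 - 112/213 = -24/155 - 112/213 = -22472/33015 ≈ -0.68066)
(-194 + g)² = (-194 - 22472/33015)² = (-6427382/33015)² = 41311239373924/1089990225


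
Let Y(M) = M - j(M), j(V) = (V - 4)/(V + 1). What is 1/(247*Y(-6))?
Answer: -1/1976 ≈ -0.00050607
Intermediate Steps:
j(V) = (-4 + V)/(1 + V)
Y(M) = M - (-4 + M)/(1 + M)
1/(247*Y(-6)) = 1/(247*((4 + (-6)**2)/(1 - 6))) = 1/(247*((4 + 36)/(-5))) = 1/(247*(-1/5*40)) = 1/(247*(-8)) = 1/(-1976) = -1/1976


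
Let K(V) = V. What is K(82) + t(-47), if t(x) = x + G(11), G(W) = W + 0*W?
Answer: 46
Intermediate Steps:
G(W) = W (G(W) = W + 0 = W)
t(x) = 11 + x (t(x) = x + 11 = 11 + x)
K(82) + t(-47) = 82 + (11 - 47) = 82 - 36 = 46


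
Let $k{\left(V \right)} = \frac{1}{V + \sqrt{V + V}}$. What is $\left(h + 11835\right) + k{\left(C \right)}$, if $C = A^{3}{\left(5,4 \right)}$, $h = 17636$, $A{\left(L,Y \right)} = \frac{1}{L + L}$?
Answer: $\frac{58911529}{1999} + \frac{20000 \sqrt{5}}{1999} \approx 29493.0$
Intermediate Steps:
$A{\left(L,Y \right)} = \frac{1}{2 L}$
$C = \frac{1}{1000}$ ($C = \left(\frac{1}{2 \cdot 5}\right)^{3} = \left(\frac{1}{2} \cdot \frac{1}{5}\right)^{3} = \left(\frac{1}{10}\right)^{3} = \frac{1}{1000} \approx 0.001$)
$k{\left(V \right)} = \frac{1}{V + \sqrt{2} \sqrt{V}}$ ($k{\left(V \right)} = \frac{1}{V + \sqrt{2 V}} = \frac{1}{V + \sqrt{2} \sqrt{V}}$)
$\left(h + 11835\right) + k{\left(C \right)} = \left(17636 + 11835\right) + \frac{1}{\frac{1}{1000} + \frac{\sqrt{2}}{10 \sqrt{10}}} = 29471 + \frac{1}{\frac{1}{1000} + \sqrt{2} \frac{\sqrt{10}}{100}} = 29471 + \frac{1}{\frac{1}{1000} + \frac{\sqrt{5}}{50}}$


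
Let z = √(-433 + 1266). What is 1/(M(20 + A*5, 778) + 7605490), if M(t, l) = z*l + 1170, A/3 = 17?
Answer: 1901665/14465193038507 - 2723*√17/28930386077014 ≈ 1.3108e-7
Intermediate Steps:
A = 51 (A = 3*17 = 51)
z = 7*√17 (z = √833 = 7*√17 ≈ 28.862)
M(t, l) = 1170 + 7*l*√17 (M(t, l) = (7*√17)*l + 1170 = 7*l*√17 + 1170 = 1170 + 7*l*√17)
1/(M(20 + A*5, 778) + 7605490) = 1/((1170 + 7*778*√17) + 7605490) = 1/((1170 + 5446*√17) + 7605490) = 1/(7606660 + 5446*√17)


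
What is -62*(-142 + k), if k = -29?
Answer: 10602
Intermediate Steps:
-62*(-142 + k) = -62*(-142 - 29) = -62*(-171) = 10602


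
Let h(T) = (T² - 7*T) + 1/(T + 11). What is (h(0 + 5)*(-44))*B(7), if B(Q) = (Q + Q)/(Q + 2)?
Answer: 4081/6 ≈ 680.17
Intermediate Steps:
B(Q) = 2*Q/(2 + Q) (B(Q) = (2*Q)/(2 + Q) = 2*Q/(2 + Q))
h(T) = T² + 1/(11 + T) - 7*T (h(T) = (T² - 7*T) + 1/(11 + T) = T² + 1/(11 + T) - 7*T)
(h(0 + 5)*(-44))*B(7) = (((1 + (0 + 5)³ - 77*(0 + 5) + 4*(0 + 5)²)/(11 + (0 + 5)))*(-44))*(2*7/(2 + 7)) = (((1 + 5³ - 77*5 + 4*5²)/(11 + 5))*(-44))*(2*7/9) = (((1 + 125 - 385 + 4*25)/16)*(-44))*(2*7*(⅑)) = (((1 + 125 - 385 + 100)/16)*(-44))*(14/9) = (((1/16)*(-159))*(-44))*(14/9) = -159/16*(-44)*(14/9) = (1749/4)*(14/9) = 4081/6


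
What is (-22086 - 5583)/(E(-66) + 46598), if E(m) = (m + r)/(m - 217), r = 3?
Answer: -7830327/13187297 ≈ -0.59378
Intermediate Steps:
E(m) = (3 + m)/(-217 + m) (E(m) = (m + 3)/(m - 217) = (3 + m)/(-217 + m))
(-22086 - 5583)/(E(-66) + 46598) = (-22086 - 5583)/((3 - 66)/(-217 - 66) + 46598) = -27669/(-63/(-283) + 46598) = -27669/(-1/283*(-63) + 46598) = -27669/(63/283 + 46598) = -27669/13187297/283 = -27669*283/13187297 = -7830327/13187297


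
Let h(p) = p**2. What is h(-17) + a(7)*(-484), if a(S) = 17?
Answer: -7939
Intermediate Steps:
h(-17) + a(7)*(-484) = (-17)**2 + 17*(-484) = 289 - 8228 = -7939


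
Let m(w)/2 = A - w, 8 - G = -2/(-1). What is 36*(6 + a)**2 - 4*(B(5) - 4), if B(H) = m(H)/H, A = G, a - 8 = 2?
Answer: 46152/5 ≈ 9230.4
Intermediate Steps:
a = 10 (a = 8 + 2 = 10)
G = 6 (G = 8 - (-2)/(-1) = 8 - (-2)*(-1) = 8 - 1*2 = 8 - 2 = 6)
A = 6
m(w) = 12 - 2*w (m(w) = 2*(6 - w) = 12 - 2*w)
B(H) = (12 - 2*H)/H
36*(6 + a)**2 - 4*(B(5) - 4) = 36*(6 + 10)**2 - 4*((-2 + 12/5) - 4) = 36*16**2 - 4*((-2 + 12*(1/5)) - 4) = 36*256 - 4*((-2 + 12/5) - 4) = 9216 - 4*(2/5 - 4) = 9216 - 4*(-18/5) = 9216 + 72/5 = 46152/5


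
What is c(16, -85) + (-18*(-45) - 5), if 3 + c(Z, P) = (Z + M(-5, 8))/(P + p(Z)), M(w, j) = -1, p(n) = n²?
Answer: 45719/57 ≈ 802.09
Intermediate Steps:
c(Z, P) = -3 + (-1 + Z)/(P + Z²) (c(Z, P) = -3 + (Z - 1)/(P + Z²) = -3 + (-1 + Z)/(P + Z²))
c(16, -85) + (-18*(-45) - 5) = (-1 + 16 - 3*(-85) - 3*16²)/(-85 + 16²) + (-18*(-45) - 5) = (-1 + 16 + 255 - 3*256)/(-85 + 256) + (810 - 5) = (-1 + 16 + 255 - 768)/171 + 805 = (1/171)*(-498) + 805 = -166/57 + 805 = 45719/57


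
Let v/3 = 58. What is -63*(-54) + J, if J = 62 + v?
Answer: 3638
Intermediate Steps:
v = 174 (v = 3*58 = 174)
J = 236 (J = 62 + 174 = 236)
-63*(-54) + J = -63*(-54) + 236 = 3402 + 236 = 3638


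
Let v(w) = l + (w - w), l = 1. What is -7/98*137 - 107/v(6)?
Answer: -1635/14 ≈ -116.79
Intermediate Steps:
v(w) = 1 (v(w) = 1 + (w - w) = 1 + 0 = 1)
-7/98*137 - 107/v(6) = -7/98*137 - 107/1 = -7*1/98*137 - 107*1 = -1/14*137 - 107 = -137/14 - 107 = -1635/14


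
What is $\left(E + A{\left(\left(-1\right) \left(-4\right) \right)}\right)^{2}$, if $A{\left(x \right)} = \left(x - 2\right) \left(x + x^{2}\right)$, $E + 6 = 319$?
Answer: $124609$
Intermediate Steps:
$E = 313$ ($E = -6 + 319 = 313$)
$A{\left(x \right)} = \left(-2 + x\right) \left(x + x^{2}\right)$
$\left(E + A{\left(\left(-1\right) \left(-4\right) \right)}\right)^{2} = \left(313 + \left(-1\right) \left(-4\right) \left(-2 + \left(\left(-1\right) \left(-4\right)\right)^{2} - \left(-1\right) \left(-4\right)\right)\right)^{2} = \left(313 + 4 \left(-2 + 4^{2} - 4\right)\right)^{2} = \left(313 + 4 \left(-2 + 16 - 4\right)\right)^{2} = \left(313 + 4 \cdot 10\right)^{2} = \left(313 + 40\right)^{2} = 353^{2} = 124609$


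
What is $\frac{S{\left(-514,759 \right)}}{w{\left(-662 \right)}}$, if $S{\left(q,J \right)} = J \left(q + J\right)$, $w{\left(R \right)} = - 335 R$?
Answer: $\frac{37191}{44354} \approx 0.8385$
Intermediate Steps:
$S{\left(q,J \right)} = J \left(J + q\right)$
$\frac{S{\left(-514,759 \right)}}{w{\left(-662 \right)}} = \frac{759 \left(759 - 514\right)}{\left(-335\right) \left(-662\right)} = \frac{759 \cdot 245}{221770} = 185955 \cdot \frac{1}{221770} = \frac{37191}{44354}$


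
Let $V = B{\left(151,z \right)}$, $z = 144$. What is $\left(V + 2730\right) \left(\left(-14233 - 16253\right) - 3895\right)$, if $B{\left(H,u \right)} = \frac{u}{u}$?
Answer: $-93894511$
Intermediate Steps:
$B{\left(H,u \right)} = 1$
$V = 1$
$\left(V + 2730\right) \left(\left(-14233 - 16253\right) - 3895\right) = \left(1 + 2730\right) \left(\left(-14233 - 16253\right) - 3895\right) = 2731 \left(\left(-14233 - 16253\right) - 3895\right) = 2731 \left(-30486 - 3895\right) = 2731 \left(-34381\right) = -93894511$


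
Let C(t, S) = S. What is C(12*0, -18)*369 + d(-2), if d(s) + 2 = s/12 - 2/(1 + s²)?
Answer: -199337/30 ≈ -6644.6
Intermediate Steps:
d(s) = -2 - 2/(1 + s²) + s/12 (d(s) = -2 + (s/12 - 2/(1 + s²)) = -2 + (-2/(1 + s²) + s/12) = -2 - 2/(1 + s²) + s/12)
C(12*0, -18)*369 + d(-2) = -18*369 + (-48 - 2 + (-2)³ - 24*(-2)²)/(12*(1 + (-2)²)) = -6642 + (-48 - 2 - 8 - 24*4)/(12*(1 + 4)) = -6642 + (1/12)*(-48 - 2 - 8 - 96)/5 = -6642 + (1/12)*(⅕)*(-154) = -6642 - 77/30 = -199337/30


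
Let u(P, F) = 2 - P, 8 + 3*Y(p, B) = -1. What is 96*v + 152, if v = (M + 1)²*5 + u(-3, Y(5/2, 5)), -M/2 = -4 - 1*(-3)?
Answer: 4952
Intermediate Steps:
Y(p, B) = -3 (Y(p, B) = -8/3 + (⅓)*(-1) = -8/3 - ⅓ = -3)
M = 2 (M = -2*(-4 - 1*(-3)) = -2*(-4 + 3) = -2*(-1) = 2)
v = 50 (v = (2 + 1)²*5 + (2 - 1*(-3)) = 3²*5 + (2 + 3) = 9*5 + 5 = 45 + 5 = 50)
96*v + 152 = 96*50 + 152 = 4800 + 152 = 4952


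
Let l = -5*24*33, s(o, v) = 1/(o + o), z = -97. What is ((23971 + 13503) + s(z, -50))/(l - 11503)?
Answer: -1038565/428546 ≈ -2.4235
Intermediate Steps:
s(o, v) = 1/(2*o)
l = -3960 (l = -120*33 = -3960)
((23971 + 13503) + s(z, -50))/(l - 11503) = ((23971 + 13503) + (½)/(-97))/(-3960 - 11503) = (37474 + (½)*(-1/97))/(-15463) = (37474 - 1/194)*(-1/15463) = (7269955/194)*(-1/15463) = -1038565/428546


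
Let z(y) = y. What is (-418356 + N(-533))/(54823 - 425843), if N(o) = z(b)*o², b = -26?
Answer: 780467/37102 ≈ 21.036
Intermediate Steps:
N(o) = -26*o²
(-418356 + N(-533))/(54823 - 425843) = (-418356 - 26*(-533)²)/(54823 - 425843) = (-418356 - 26*284089)/(-371020) = (-418356 - 7386314)*(-1/371020) = -7804670*(-1/371020) = 780467/37102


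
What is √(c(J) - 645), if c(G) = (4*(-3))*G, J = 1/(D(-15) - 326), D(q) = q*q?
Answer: 3*I*√730937/101 ≈ 25.395*I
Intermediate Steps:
D(q) = q²
J = -1/101 (J = 1/((-15)² - 326) = 1/(225 - 326) = 1/(-101) = -1/101 ≈ -0.0099010)
c(G) = -12*G
√(c(J) - 645) = √(-12*(-1/101) - 645) = √(12/101 - 645) = √(-65133/101) = 3*I*√730937/101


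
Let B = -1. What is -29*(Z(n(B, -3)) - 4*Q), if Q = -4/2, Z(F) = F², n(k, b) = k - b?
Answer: -348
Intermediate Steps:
Q = -2 (Q = -4*½ = -2)
-29*(Z(n(B, -3)) - 4*Q) = -29*((-1 - 1*(-3))² - 4*(-2)) = -29*((-1 + 3)² + 8) = -29*(2² + 8) = -29*(4 + 8) = -29*12 = -348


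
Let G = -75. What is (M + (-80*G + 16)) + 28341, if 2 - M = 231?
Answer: 34128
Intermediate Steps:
M = -229 (M = 2 - 1*231 = 2 - 231 = -229)
(M + (-80*G + 16)) + 28341 = (-229 + (-80*(-75) + 16)) + 28341 = (-229 + (6000 + 16)) + 28341 = (-229 + 6016) + 28341 = 5787 + 28341 = 34128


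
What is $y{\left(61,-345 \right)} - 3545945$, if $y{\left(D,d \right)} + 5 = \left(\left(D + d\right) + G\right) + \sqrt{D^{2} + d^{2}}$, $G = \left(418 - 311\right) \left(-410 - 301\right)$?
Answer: $-3622311 + \sqrt{122746} \approx -3.622 \cdot 10^{6}$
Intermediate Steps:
$G = -76077$ ($G = 107 \left(-711\right) = -76077$)
$y{\left(D,d \right)} = -76082 + D + d + \sqrt{D^{2} + d^{2}}$ ($y{\left(D,d \right)} = -5 - \left(76077 - D - d - \sqrt{D^{2} + d^{2}}\right) = -5 + \left(\left(-76077 + D + d\right) + \sqrt{D^{2} + d^{2}}\right) = -5 + \left(-76077 + D + d + \sqrt{D^{2} + d^{2}}\right) = -76082 + D + d + \sqrt{D^{2} + d^{2}}$)
$y{\left(61,-345 \right)} - 3545945 = \left(-76082 + 61 - 345 + \sqrt{61^{2} + \left(-345\right)^{2}}\right) - 3545945 = \left(-76082 + 61 - 345 + \sqrt{3721 + 119025}\right) - 3545945 = \left(-76082 + 61 - 345 + \sqrt{122746}\right) - 3545945 = \left(-76366 + \sqrt{122746}\right) - 3545945 = -3622311 + \sqrt{122746}$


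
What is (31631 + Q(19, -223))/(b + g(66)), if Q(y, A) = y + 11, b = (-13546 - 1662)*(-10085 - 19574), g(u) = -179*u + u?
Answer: 31661/451042324 ≈ 7.0195e-5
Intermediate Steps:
g(u) = -178*u
b = 451054072 (b = -15208*(-29659) = 451054072)
Q(y, A) = 11 + y
(31631 + Q(19, -223))/(b + g(66)) = (31631 + (11 + 19))/(451054072 - 178*66) = (31631 + 30)/(451054072 - 11748) = 31661/451042324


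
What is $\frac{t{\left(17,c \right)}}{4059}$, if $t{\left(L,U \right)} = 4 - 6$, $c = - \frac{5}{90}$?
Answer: $- \frac{2}{4059} \approx -0.00049273$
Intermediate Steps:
$c = - \frac{1}{18}$ ($c = \left(-5\right) \frac{1}{90} = - \frac{1}{18} \approx -0.055556$)
$t{\left(L,U \right)} = -2$
$\frac{t{\left(17,c \right)}}{4059} = - \frac{2}{4059}$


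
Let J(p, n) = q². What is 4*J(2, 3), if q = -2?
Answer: 16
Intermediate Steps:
J(p, n) = 4 (J(p, n) = (-2)² = 4)
4*J(2, 3) = 4*4 = 16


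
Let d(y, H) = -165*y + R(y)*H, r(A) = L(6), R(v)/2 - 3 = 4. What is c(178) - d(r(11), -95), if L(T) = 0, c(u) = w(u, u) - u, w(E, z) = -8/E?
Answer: 102524/89 ≈ 1152.0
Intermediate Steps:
R(v) = 14 (R(v) = 6 + 2*4 = 6 + 8 = 14)
c(u) = -u - 8/u (c(u) = -8/u - u = -u - 8/u)
r(A) = 0
d(y, H) = -165*y + 14*H
c(178) - d(r(11), -95) = (-1*178 - 8/178) - (-165*0 + 14*(-95)) = (-178 - 8*1/178) - (0 - 1330) = (-178 - 4/89) - 1*(-1330) = -15846/89 + 1330 = 102524/89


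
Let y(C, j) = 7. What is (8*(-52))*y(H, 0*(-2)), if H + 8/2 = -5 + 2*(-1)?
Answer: -2912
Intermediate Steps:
H = -11 (H = -4 + (-5 + 2*(-1)) = -4 + (-5 - 2) = -4 - 7 = -11)
(8*(-52))*y(H, 0*(-2)) = (8*(-52))*7 = -416*7 = -2912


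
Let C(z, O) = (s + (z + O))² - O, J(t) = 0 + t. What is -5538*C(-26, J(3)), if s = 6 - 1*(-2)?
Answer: -1229436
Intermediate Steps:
s = 8 (s = 6 + 2 = 8)
J(t) = t
C(z, O) = (8 + O + z)² - O (C(z, O) = (8 + (z + O))² - O = (8 + (O + z))² - O = (8 + O + z)² - O)
-5538*C(-26, J(3)) = -5538*((8 + 3 - 26)² - 1*3) = -5538*((-15)² - 3) = -5538*(225 - 3) = -5538*222 = -1229436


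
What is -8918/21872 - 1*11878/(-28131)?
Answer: 4461679/307640616 ≈ 0.014503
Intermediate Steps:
-8918/21872 - 1*11878/(-28131) = -8918*1/21872 - 11878*(-1/28131) = -4459/10936 + 11878/28131 = 4461679/307640616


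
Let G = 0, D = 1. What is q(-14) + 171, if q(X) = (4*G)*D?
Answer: 171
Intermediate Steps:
q(X) = 0 (q(X) = (4*0)*1 = 0*1 = 0)
q(-14) + 171 = 0 + 171 = 171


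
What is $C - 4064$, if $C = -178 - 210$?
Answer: $-4452$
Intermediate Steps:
$C = -388$
$C - 4064 = -388 - 4064 = -4452$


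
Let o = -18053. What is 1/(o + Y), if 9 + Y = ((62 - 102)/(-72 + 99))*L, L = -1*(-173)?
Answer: -27/494594 ≈ -5.4590e-5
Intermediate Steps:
L = 173
Y = -7163/27 (Y = -9 + ((62 - 102)/(-72 + 99))*173 = -9 - 40/27*173 = -9 - 6920/27 = -7163/27 ≈ -265.30)
1/(o + Y) = 1/(-18053 - 7163/27) = 1/(-494594/27) = -27/494594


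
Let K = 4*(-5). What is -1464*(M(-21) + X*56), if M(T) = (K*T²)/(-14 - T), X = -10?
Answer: 2664480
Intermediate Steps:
K = -20
M(T) = -20*T²/(-14 - T) (M(T) = (-20*T²)/(-14 - T) = -20*T²/(-14 - T))
-1464*(M(-21) + X*56) = -1464*(20*(-21)²/(14 - 21) - 10*56) = -1464*(20*441/(-7) - 560) = -1464*(20*441*(-⅐) - 560) = -1464*(-1260 - 560) = -1464*(-1820) = 2664480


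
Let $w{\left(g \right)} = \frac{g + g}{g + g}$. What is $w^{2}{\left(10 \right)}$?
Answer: $1$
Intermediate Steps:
$w{\left(g \right)} = 1$ ($w{\left(g \right)} = \frac{2 g}{2 g} = 2 g \frac{1}{2 g} = 1$)
$w^{2}{\left(10 \right)} = 1^{2} = 1$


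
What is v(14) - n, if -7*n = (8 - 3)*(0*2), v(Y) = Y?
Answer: 14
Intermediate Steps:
n = 0 (n = -(8 - 3)*0*2/7 = -5*0/7 = -⅐*0 = 0)
v(14) - n = 14 - 1*0 = 14 + 0 = 14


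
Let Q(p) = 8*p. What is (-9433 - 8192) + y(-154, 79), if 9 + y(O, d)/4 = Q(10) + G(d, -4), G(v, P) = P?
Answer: -17357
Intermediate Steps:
y(O, d) = 268 (y(O, d) = -36 + 4*(8*10 - 4) = -36 + 4*(80 - 4) = -36 + 4*76 = -36 + 304 = 268)
(-9433 - 8192) + y(-154, 79) = (-9433 - 8192) + 268 = -17625 + 268 = -17357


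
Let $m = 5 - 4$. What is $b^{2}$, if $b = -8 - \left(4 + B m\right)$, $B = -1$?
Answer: $121$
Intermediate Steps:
$m = 1$ ($m = 5 - 4 = 1$)
$b = -11$ ($b = -8 - \left(4 - 1\right) = -8 - 3 = -11$)
$b^{2} = \left(-11\right)^{2} = 121$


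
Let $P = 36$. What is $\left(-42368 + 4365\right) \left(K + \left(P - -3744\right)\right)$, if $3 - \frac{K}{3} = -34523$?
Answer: $-4079926074$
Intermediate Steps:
$K = 103578$ ($K = 9 - -103569 = 9 + 103569 = 103578$)
$\left(-42368 + 4365\right) \left(K + \left(P - -3744\right)\right) = \left(-42368 + 4365\right) \left(103578 + \left(36 - -3744\right)\right) = - 38003 \left(103578 + \left(36 + 3744\right)\right) = - 38003 \left(103578 + 3780\right) = \left(-38003\right) 107358 = -4079926074$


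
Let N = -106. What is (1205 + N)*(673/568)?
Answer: 739627/568 ≈ 1302.2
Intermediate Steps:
(1205 + N)*(673/568) = (1205 - 106)*(673/568) = 1099*(673*(1/568)) = 1099*(673/568) = 739627/568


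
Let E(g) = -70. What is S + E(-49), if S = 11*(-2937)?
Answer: -32377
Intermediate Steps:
S = -32307
S + E(-49) = -32307 - 70 = -32377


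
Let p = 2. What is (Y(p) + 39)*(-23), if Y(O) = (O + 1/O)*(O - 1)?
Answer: -1909/2 ≈ -954.50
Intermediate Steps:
Y(O) = (-1 + O)*(O + 1/O) (Y(O) = (O + 1/O)*(-1 + O) = (-1 + O)*(O + 1/O))
(Y(p) + 39)*(-23) = ((1 + 2**2 - 1*2 - 1/2) + 39)*(-23) = ((1 + 4 - 2 - 1*1/2) + 39)*(-23) = ((1 + 4 - 2 - 1/2) + 39)*(-23) = (5/2 + 39)*(-23) = (83/2)*(-23) = -1909/2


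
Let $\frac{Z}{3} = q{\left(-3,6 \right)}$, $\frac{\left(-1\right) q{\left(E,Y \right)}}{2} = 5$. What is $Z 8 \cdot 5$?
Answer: $-1200$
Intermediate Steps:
$q{\left(E,Y \right)} = -10$ ($q{\left(E,Y \right)} = \left(-2\right) 5 = -10$)
$Z = -30$ ($Z = 3 \left(-10\right) = -30$)
$Z 8 \cdot 5 = \left(-30\right) 8 \cdot 5 = \left(-240\right) 5 = -1200$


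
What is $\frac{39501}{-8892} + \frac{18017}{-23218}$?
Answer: $- \frac{242317}{46436} \approx -5.2183$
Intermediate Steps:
$\frac{39501}{-8892} + \frac{18017}{-23218} = 39501 \left(- \frac{1}{8892}\right) + 18017 \left(- \frac{1}{23218}\right) = - \frac{231}{52} - \frac{18017}{23218} = - \frac{242317}{46436}$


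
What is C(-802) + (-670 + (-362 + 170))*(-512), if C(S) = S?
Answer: 440542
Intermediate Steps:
C(-802) + (-670 + (-362 + 170))*(-512) = -802 + (-670 + (-362 + 170))*(-512) = -802 + (-670 - 192)*(-512) = -802 - 862*(-512) = -802 + 441344 = 440542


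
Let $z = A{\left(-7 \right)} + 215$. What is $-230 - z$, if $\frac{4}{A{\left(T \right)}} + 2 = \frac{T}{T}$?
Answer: $-441$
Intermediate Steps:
$A{\left(T \right)} = -4$ ($A{\left(T \right)} = \frac{4}{-2 + \frac{T}{T}} = \frac{4}{-2 + 1} = \frac{4}{-1} = 4 \left(-1\right) = -4$)
$z = 211$ ($z = -4 + 215 = 211$)
$-230 - z = -230 - 211 = -441$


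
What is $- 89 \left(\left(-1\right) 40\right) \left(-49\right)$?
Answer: $-174440$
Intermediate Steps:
$- 89 \left(\left(-1\right) 40\right) \left(-49\right) = \left(-89\right) \left(-40\right) \left(-49\right) = 3560 \left(-49\right) = -174440$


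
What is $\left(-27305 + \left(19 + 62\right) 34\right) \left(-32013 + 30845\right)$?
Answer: $28675568$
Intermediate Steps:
$\left(-27305 + \left(19 + 62\right) 34\right) \left(-32013 + 30845\right) = \left(-27305 + 81 \cdot 34\right) \left(-1168\right) = \left(-27305 + 2754\right) \left(-1168\right) = \left(-24551\right) \left(-1168\right) = 28675568$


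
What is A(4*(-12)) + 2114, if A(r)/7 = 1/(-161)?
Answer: 48621/23 ≈ 2114.0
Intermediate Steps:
A(r) = -1/23 (A(r) = 7/(-161) = 7*(-1/161) = -1/23)
A(4*(-12)) + 2114 = -1/23 + 2114 = 48621/23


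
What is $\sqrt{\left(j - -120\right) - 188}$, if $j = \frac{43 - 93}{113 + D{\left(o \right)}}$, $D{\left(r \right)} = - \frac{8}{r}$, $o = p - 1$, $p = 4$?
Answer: $\frac{i \sqrt{7499798}}{331} \approx 8.2737 i$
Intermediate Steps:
$o = 3$ ($o = 4 - 1 = 3$)
$j = - \frac{150}{331}$ ($j = \frac{43 - 93}{113 - \frac{8}{3}} = - \frac{50}{113 - \frac{8}{3}} = - \frac{50}{\frac{331}{3}} = \left(-50\right) \frac{3}{331} = - \frac{150}{331} \approx -0.45317$)
$\sqrt{\left(j - -120\right) - 188} = \sqrt{\left(- \frac{150}{331} - -120\right) - 188} = \sqrt{\left(- \frac{150}{331} + 120\right) - 188} = \sqrt{\frac{39570}{331} - 188} = \sqrt{- \frac{22658}{331}} = \frac{i \sqrt{7499798}}{331}$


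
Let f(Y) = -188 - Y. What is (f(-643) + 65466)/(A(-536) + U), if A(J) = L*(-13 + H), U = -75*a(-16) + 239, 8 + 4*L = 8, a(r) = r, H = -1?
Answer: 65921/1439 ≈ 45.810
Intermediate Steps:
L = 0 (L = -2 + (1/4)*8 = -2 + 2 = 0)
U = 1439 (U = -75*(-16) + 239 = 1200 + 239 = 1439)
A(J) = 0 (A(J) = 0*(-13 - 1) = 0*(-14) = 0)
(f(-643) + 65466)/(A(-536) + U) = ((-188 - 1*(-643)) + 65466)/(0 + 1439) = ((-188 + 643) + 65466)/1439 = (455 + 65466)*(1/1439) = 65921*(1/1439) = 65921/1439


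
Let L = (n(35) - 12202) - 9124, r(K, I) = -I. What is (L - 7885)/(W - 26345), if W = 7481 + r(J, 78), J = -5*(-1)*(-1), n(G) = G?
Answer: 2084/1353 ≈ 1.5403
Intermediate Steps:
J = -5 (J = 5*(-1) = -5)
W = 7403 (W = 7481 - 1*78 = 7481 - 78 = 7403)
L = -21291 (L = (35 - 12202) - 9124 = -12167 - 9124 = -21291)
(L - 7885)/(W - 26345) = (-21291 - 7885)/(7403 - 26345) = -29176/(-18942) = -29176*(-1/18942) = 2084/1353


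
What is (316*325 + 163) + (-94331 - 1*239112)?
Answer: -230580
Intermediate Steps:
(316*325 + 163) + (-94331 - 1*239112) = (102700 + 163) + (-94331 - 239112) = 102863 - 333443 = -230580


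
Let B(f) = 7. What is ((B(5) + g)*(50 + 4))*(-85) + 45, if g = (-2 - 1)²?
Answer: -73395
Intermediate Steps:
g = 9 (g = (-3)² = 9)
((B(5) + g)*(50 + 4))*(-85) + 45 = ((7 + 9)*(50 + 4))*(-85) + 45 = (16*54)*(-85) + 45 = 864*(-85) + 45 = -73440 + 45 = -73395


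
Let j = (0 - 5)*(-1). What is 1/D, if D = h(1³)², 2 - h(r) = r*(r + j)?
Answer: 1/16 ≈ 0.062500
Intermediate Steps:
j = 5 (j = -5*(-1) = 5)
h(r) = 2 - r*(5 + r) (h(r) = 2 - r*(r + 5) = 2 - r*(5 + r))
D = 16 (D = (2 - (1³)² - 5*1³)² = (2 - 1*1² - 5*1)² = (2 - 1*1 - 5)² = (2 - 1 - 5)² = (-4)² = 16)
1/D = 1/16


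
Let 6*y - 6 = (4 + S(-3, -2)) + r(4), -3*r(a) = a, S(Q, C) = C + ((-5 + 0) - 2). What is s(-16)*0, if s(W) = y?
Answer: 0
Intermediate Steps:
S(Q, C) = -7 + C (S(Q, C) = C + (-5 - 2) = C - 7 = -7 + C)
r(a) = -a/3
y = -1/18 (y = 1 + ((4 + (-7 - 2)) - ⅓*4)/6 = 1 + ((4 - 9) - 4/3)/6 = 1 + (-5 - 4/3)/6 = 1 + (⅙)*(-19/3) = 1 - 19/18 = -1/18 ≈ -0.055556)
s(W) = -1/18
s(-16)*0 = -1/18*0 = 0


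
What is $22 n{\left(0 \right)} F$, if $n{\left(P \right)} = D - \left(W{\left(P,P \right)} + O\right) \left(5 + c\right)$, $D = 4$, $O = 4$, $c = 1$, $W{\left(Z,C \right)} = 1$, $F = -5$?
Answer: $2860$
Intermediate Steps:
$n{\left(P \right)} = -26$ ($n{\left(P \right)} = 4 - \left(1 + 4\right) \left(5 + 1\right) = 4 - 5 \cdot 6 = 4 - 30 = -26$)
$22 n{\left(0 \right)} F = 22 \left(-26\right) \left(-5\right) = \left(-572\right) \left(-5\right) = 2860$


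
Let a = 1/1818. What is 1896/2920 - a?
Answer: 430501/663570 ≈ 0.64876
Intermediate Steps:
a = 1/1818 ≈ 0.00055005
1896/2920 - a = 1896/2920 - 1*1/1818 = 1896*(1/2920) - 1/1818 = 237/365 - 1/1818 = 430501/663570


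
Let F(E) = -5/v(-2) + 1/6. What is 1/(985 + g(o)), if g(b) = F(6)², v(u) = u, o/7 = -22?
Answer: 9/8929 ≈ 0.0010080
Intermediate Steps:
o = -154 (o = 7*(-22) = -154)
F(E) = 8/3 (F(E) = -5/(-2) + 1/6 = -5*(-½) + 1*(⅙) = 5/2 + ⅙ = 8/3)
g(b) = 64/9 (g(b) = (8/3)² = 64/9)
1/(985 + g(o)) = 1/(985 + 64/9) = 1/(8929/9) = 9/8929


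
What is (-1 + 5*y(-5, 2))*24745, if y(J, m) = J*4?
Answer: -2499245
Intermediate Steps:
y(J, m) = 4*J
(-1 + 5*y(-5, 2))*24745 = (-1 + 5*(4*(-5)))*24745 = (-1 + 5*(-20))*24745 = (-1 - 100)*24745 = -101*24745 = -2499245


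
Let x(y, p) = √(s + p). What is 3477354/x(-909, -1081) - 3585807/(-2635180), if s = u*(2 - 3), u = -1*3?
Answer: 3585807/2635180 - 1738677*I*√22/77 ≈ 1.3607 - 1.0591e+5*I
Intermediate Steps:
u = -3
s = 3 (s = -3*(2 - 3) = -3*(-1) = 3)
x(y, p) = √(3 + p)
3477354/x(-909, -1081) - 3585807/(-2635180) = 3477354/(√(3 - 1081)) - 3585807/(-2635180) = 3477354/(√(-1078)) - 3585807*(-1/2635180) = 3477354/((7*I*√22)) + 3585807/2635180 = 3477354*(-I*√22/154) + 3585807/2635180 = -1738677*I*√22/77 + 3585807/2635180 = 3585807/2635180 - 1738677*I*√22/77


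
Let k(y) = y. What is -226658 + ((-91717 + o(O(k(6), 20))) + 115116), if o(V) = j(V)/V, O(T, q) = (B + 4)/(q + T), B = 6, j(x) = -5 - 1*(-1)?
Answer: -1016347/5 ≈ -2.0327e+5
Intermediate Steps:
j(x) = -4 (j(x) = -5 + 1 = -4)
O(T, q) = 10/(T + q) (O(T, q) = (6 + 4)/(q + T) = 10/(T + q))
o(V) = -4/V
-226658 + ((-91717 + o(O(k(6), 20))) + 115116) = -226658 + ((-91717 - 4/(10/(6 + 20))) + 115116) = -226658 + ((-91717 - 4/(10/26)) + 115116) = -226658 + ((-91717 - 4/(10*(1/26))) + 115116) = -226658 + ((-91717 - 4/5/13) + 115116) = -226658 + ((-91717 - 4*13/5) + 115116) = -226658 + ((-91717 - 52/5) + 115116) = -226658 + (-458637/5 + 115116) = -226658 + 116943/5 = -1016347/5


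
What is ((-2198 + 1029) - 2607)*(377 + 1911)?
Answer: -8639488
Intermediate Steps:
((-2198 + 1029) - 2607)*(377 + 1911) = (-1169 - 2607)*2288 = -3776*2288 = -8639488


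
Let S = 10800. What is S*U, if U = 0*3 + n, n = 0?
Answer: 0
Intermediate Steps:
U = 0 (U = 0*3 + 0 = 0 + 0 = 0)
S*U = 10800*0 = 0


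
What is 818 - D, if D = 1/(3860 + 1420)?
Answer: 4319039/5280 ≈ 818.00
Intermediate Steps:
D = 1/5280 ≈ 0.00018939
818 - D = 818 - 1*1/5280 = 818 - 1/5280 = 4319039/5280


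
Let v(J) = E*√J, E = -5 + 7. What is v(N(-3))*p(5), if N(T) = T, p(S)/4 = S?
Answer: 40*I*√3 ≈ 69.282*I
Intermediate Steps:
E = 2
p(S) = 4*S
v(J) = 2*√J
v(N(-3))*p(5) = (2*√(-3))*(4*5) = (2*(I*√3))*20 = (2*I*√3)*20 = 40*I*√3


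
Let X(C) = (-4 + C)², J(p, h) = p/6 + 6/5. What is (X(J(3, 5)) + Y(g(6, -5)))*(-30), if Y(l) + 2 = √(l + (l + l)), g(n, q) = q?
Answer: -987/10 - 30*I*√15 ≈ -98.7 - 116.19*I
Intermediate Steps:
Y(l) = -2 + √3*√l (Y(l) = -2 + √(l + (l + l)) = -2 + √(l + 2*l) = -2 + √(3*l) = -2 + √3*√l)
J(p, h) = 6/5 + p/6 (J(p, h) = p*(⅙) + 6*(⅕) = p/6 + 6/5 = 6/5 + p/6)
(X(J(3, 5)) + Y(g(6, -5)))*(-30) = ((-4 + (6/5 + (⅙)*3))² + (-2 + √3*√(-5)))*(-30) = ((-4 + (6/5 + ½))² + (-2 + √3*(I*√5)))*(-30) = ((-4 + 17/10)² + (-2 + I*√15))*(-30) = ((-23/10)² + (-2 + I*√15))*(-30) = (529/100 + (-2 + I*√15))*(-30) = (329/100 + I*√15)*(-30) = -987/10 - 30*I*√15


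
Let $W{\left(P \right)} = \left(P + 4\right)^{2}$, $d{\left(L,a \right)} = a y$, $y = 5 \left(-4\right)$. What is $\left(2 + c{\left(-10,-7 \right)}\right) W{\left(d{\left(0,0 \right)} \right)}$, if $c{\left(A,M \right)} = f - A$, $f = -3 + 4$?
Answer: $208$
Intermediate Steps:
$f = 1$
$y = -20$
$d{\left(L,a \right)} = - 20 a$ ($d{\left(L,a \right)} = a \left(-20\right) = - 20 a$)
$W{\left(P \right)} = \left(4 + P\right)^{2}$
$c{\left(A,M \right)} = 1 - A$
$\left(2 + c{\left(-10,-7 \right)}\right) W{\left(d{\left(0,0 \right)} \right)} = \left(2 + \left(1 - -10\right)\right) \left(4 - 0\right)^{2} = \left(2 + \left(1 + 10\right)\right) \left(4 + 0\right)^{2} = \left(2 + 11\right) 4^{2} = 13 \cdot 16 = 208$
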